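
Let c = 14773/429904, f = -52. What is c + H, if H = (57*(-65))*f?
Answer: 82825319413/429904 ≈ 1.9266e+5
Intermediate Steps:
H = 192660 (H = (57*(-65))*(-52) = -3705*(-52) = 192660)
c = 14773/429904 (c = 14773*(1/429904) = 14773/429904 ≈ 0.034364)
c + H = 14773/429904 + 192660 = 82825319413/429904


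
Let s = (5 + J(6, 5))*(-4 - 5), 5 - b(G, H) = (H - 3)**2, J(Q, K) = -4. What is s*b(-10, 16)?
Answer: 1476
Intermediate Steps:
b(G, H) = 5 - (-3 + H)**2 (b(G, H) = 5 - (H - 3)**2 = 5 - (-3 + H)**2)
s = -9 (s = (5 - 4)*(-4 - 5) = 1*(-9) = -9)
s*b(-10, 16) = -9*(5 - (-3 + 16)**2) = -9*(5 - 1*13**2) = -9*(5 - 1*169) = -9*(5 - 169) = -9*(-164) = 1476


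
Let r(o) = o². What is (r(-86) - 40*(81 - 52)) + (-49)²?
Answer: 8637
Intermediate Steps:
(r(-86) - 40*(81 - 52)) + (-49)² = ((-86)² - 40*(81 - 52)) + (-49)² = (7396 - 40*29) + 2401 = (7396 - 1160) + 2401 = 6236 + 2401 = 8637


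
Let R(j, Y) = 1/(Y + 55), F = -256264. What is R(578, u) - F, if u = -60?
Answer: 1281319/5 ≈ 2.5626e+5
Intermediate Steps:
R(j, Y) = 1/(55 + Y)
R(578, u) - F = 1/(55 - 60) - 1*(-256264) = 1/(-5) + 256264 = -⅕ + 256264 = 1281319/5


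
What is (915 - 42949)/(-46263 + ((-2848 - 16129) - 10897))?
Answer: 42034/76137 ≈ 0.55208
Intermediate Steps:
(915 - 42949)/(-46263 + ((-2848 - 16129) - 10897)) = -42034/(-46263 + (-18977 - 10897)) = -42034/(-46263 - 29874) = -42034/(-76137) = -42034*(-1/76137) = 42034/76137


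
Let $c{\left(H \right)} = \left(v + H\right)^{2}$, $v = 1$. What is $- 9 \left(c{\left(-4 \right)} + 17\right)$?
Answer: $-234$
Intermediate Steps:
$c{\left(H \right)} = \left(1 + H\right)^{2}$
$- 9 \left(c{\left(-4 \right)} + 17\right) = - 9 \left(\left(1 - 4\right)^{2} + 17\right) = - 9 \left(\left(-3\right)^{2} + 17\right) = - 9 \left(9 + 17\right) = \left(-9\right) 26 = -234$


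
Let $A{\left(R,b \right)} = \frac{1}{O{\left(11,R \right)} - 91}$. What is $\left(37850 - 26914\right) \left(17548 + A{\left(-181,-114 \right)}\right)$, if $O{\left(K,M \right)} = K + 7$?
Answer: $\frac{14009048808}{73} \approx 1.919 \cdot 10^{8}$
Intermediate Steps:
$O{\left(K,M \right)} = 7 + K$
$A{\left(R,b \right)} = - \frac{1}{73}$ ($A{\left(R,b \right)} = \frac{1}{\left(7 + 11\right) - 91} = \frac{1}{18 - 91} = \frac{1}{-73} = - \frac{1}{73}$)
$\left(37850 - 26914\right) \left(17548 + A{\left(-181,-114 \right)}\right) = \left(37850 - 26914\right) \left(17548 - \frac{1}{73}\right) = 10936 \cdot \frac{1281003}{73} = \frac{14009048808}{73}$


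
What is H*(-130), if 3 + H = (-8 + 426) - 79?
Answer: -43680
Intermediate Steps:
H = 336 (H = -3 + ((-8 + 426) - 79) = -3 + (418 - 79) = -3 + 339 = 336)
H*(-130) = 336*(-130) = -43680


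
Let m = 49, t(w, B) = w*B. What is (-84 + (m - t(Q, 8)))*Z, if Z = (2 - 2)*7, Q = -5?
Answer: 0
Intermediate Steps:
t(w, B) = B*w
Z = 0 (Z = 0*7 = 0)
(-84 + (m - t(Q, 8)))*Z = (-84 + (49 - 8*(-5)))*0 = (-84 + (49 - 1*(-40)))*0 = (-84 + (49 + 40))*0 = (-84 + 89)*0 = 5*0 = 0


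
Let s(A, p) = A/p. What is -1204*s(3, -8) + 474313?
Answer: 949529/2 ≈ 4.7476e+5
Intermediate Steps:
-1204*s(3, -8) + 474313 = -3612/(-8) + 474313 = -3612*(-1)/8 + 474313 = -1204*(-3/8) + 474313 = 903/2 + 474313 = 949529/2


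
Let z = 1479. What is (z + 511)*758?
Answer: 1508420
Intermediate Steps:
(z + 511)*758 = (1479 + 511)*758 = 1990*758 = 1508420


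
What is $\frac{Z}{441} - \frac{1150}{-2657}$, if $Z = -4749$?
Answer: $- \frac{4036981}{390579} \approx -10.336$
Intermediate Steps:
$\frac{Z}{441} - \frac{1150}{-2657} = - \frac{4749}{441} - \frac{1150}{-2657} = \left(-4749\right) \frac{1}{441} - - \frac{1150}{2657} = - \frac{1583}{147} + \frac{1150}{2657} = - \frac{4036981}{390579}$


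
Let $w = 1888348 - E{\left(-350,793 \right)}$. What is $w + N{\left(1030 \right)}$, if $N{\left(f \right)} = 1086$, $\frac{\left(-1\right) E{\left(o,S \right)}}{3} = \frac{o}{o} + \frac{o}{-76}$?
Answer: $\frac{71799131}{38} \approx 1.8895 \cdot 10^{6}$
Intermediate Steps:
$E{\left(o,S \right)} = -3 + \frac{3 o}{76}$ ($E{\left(o,S \right)} = - 3 \left(\frac{o}{o} + \frac{o}{-76}\right) = - 3 \left(1 + o \left(- \frac{1}{76}\right)\right) = - 3 \left(1 - \frac{o}{76}\right) = -3 + \frac{3 o}{76}$)
$w = \frac{71757863}{38}$ ($w = 1888348 - \left(-3 + \frac{3}{76} \left(-350\right)\right) = 1888348 - \left(-3 - \frac{525}{38}\right) = 1888348 - - \frac{639}{38} = 1888348 + \frac{639}{38} = \frac{71757863}{38} \approx 1.8884 \cdot 10^{6}$)
$w + N{\left(1030 \right)} = \frac{71757863}{38} + 1086 = \frac{71799131}{38}$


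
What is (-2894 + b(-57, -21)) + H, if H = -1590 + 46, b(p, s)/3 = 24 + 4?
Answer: -4354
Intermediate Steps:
b(p, s) = 84 (b(p, s) = 3*(24 + 4) = 3*28 = 84)
H = -1544
(-2894 + b(-57, -21)) + H = (-2894 + 84) - 1544 = -2810 - 1544 = -4354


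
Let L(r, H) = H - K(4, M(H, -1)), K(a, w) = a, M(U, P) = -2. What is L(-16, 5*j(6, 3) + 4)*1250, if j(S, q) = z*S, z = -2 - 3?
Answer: -187500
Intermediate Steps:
z = -5
j(S, q) = -5*S
L(r, H) = -4 + H (L(r, H) = H - 1*4 = H - 4 = -4 + H)
L(-16, 5*j(6, 3) + 4)*1250 = (-4 + (5*(-5*6) + 4))*1250 = (-4 + (5*(-30) + 4))*1250 = (-4 + (-150 + 4))*1250 = (-4 - 146)*1250 = -150*1250 = -187500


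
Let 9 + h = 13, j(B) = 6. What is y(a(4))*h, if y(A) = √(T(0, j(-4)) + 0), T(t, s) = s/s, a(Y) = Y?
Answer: 4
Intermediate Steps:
T(t, s) = 1
h = 4 (h = -9 + 13 = 4)
y(A) = 1 (y(A) = √(1 + 0) = √1 = 1)
y(a(4))*h = 1*4 = 4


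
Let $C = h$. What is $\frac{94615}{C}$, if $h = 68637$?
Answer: $\frac{94615}{68637} \approx 1.3785$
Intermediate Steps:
$C = 68637$
$\frac{94615}{C} = \frac{94615}{68637}$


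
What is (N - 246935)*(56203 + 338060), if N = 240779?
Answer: -2427083028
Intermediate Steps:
(N - 246935)*(56203 + 338060) = (240779 - 246935)*(56203 + 338060) = -6156*394263 = -2427083028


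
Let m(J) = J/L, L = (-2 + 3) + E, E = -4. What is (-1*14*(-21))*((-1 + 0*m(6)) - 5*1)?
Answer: -1764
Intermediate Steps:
L = -3 (L = (-2 + 3) - 4 = 1 - 4 = -3)
m(J) = -J/3 (m(J) = J/(-3) = J*(-⅓) = -J/3)
(-1*14*(-21))*((-1 + 0*m(6)) - 5*1) = (-1*14*(-21))*((-1 + 0*(-⅓*6)) - 5*1) = (-14*(-21))*((-1 + 0*(-2)) - 5) = 294*((-1 + 0) - 5) = 294*(-1 - 5) = 294*(-6) = -1764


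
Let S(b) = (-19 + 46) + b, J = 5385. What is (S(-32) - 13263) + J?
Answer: -7883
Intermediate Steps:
S(b) = 27 + b
(S(-32) - 13263) + J = ((27 - 32) - 13263) + 5385 = (-5 - 13263) + 5385 = -13268 + 5385 = -7883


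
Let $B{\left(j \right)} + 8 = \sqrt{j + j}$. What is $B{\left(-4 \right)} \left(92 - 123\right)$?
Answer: $248 - 62 i \sqrt{2} \approx 248.0 - 87.681 i$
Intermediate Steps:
$B{\left(j \right)} = -8 + \sqrt{2} \sqrt{j}$ ($B{\left(j \right)} = -8 + \sqrt{j + j} = -8 + \sqrt{2 j} = -8 + \sqrt{2} \sqrt{j}$)
$B{\left(-4 \right)} \left(92 - 123\right) = \left(-8 + \sqrt{2} \sqrt{-4}\right) \left(92 - 123\right) = \left(-8 + \sqrt{2} \cdot 2 i\right) \left(-31\right) = \left(-8 + 2 i \sqrt{2}\right) \left(-31\right) = 248 - 62 i \sqrt{2}$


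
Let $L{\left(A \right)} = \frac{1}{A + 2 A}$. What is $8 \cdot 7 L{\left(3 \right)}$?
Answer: $\frac{56}{9} \approx 6.2222$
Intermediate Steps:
$L{\left(A \right)} = \frac{1}{3 A}$
$8 \cdot 7 L{\left(3 \right)} = 8 \cdot 7 \frac{1}{3 \cdot 3} = 56 \cdot \frac{1}{3} \cdot \frac{1}{3} = 56 \cdot \frac{1}{9} = \frac{56}{9}$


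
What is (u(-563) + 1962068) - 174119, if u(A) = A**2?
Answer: 2104918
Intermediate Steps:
(u(-563) + 1962068) - 174119 = ((-563)**2 + 1962068) - 174119 = (316969 + 1962068) - 174119 = 2279037 - 174119 = 2104918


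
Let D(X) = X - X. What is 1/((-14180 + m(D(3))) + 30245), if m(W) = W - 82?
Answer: 1/15983 ≈ 6.2566e-5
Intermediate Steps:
D(X) = 0
m(W) = -82 + W
1/((-14180 + m(D(3))) + 30245) = 1/((-14180 + (-82 + 0)) + 30245) = 1/((-14180 - 82) + 30245) = 1/(-14262 + 30245) = 1/15983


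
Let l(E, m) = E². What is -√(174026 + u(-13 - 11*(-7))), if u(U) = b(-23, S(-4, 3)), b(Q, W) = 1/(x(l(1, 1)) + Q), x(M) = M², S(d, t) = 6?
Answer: -√84228562/22 ≈ -417.16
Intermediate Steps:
b(Q, W) = 1/(1 + Q) (b(Q, W) = 1/((1²)² + Q) = 1/(1² + Q) = 1/(1 + Q))
u(U) = -1/22 (u(U) = 1/(1 - 23) = 1/(-22) = -1/22)
-√(174026 + u(-13 - 11*(-7))) = -√(174026 - 1/22) = -√(3828571/22) = -√84228562/22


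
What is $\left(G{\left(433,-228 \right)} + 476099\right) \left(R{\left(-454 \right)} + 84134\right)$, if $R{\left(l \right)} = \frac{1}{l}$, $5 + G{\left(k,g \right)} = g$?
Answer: $\frac{9088287542055}{227} \approx 4.0037 \cdot 10^{10}$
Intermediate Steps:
$G{\left(k,g \right)} = -5 + g$
$\left(G{\left(433,-228 \right)} + 476099\right) \left(R{\left(-454 \right)} + 84134\right) = \left(\left(-5 - 228\right) + 476099\right) \left(\frac{1}{-454} + 84134\right) = \left(-233 + 476099\right) \left(- \frac{1}{454} + 84134\right) = 475866 \cdot \frac{38196835}{454} = \frac{9088287542055}{227}$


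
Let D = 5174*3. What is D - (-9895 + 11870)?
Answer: 13547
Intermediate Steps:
D = 15522
D - (-9895 + 11870) = 15522 - (-9895 + 11870) = 15522 - 1*1975 = 15522 - 1975 = 13547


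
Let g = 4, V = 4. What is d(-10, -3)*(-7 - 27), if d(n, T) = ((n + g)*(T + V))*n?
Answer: -2040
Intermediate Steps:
d(n, T) = n*(4 + T)*(4 + n) (d(n, T) = ((n + 4)*(T + 4))*n = ((4 + n)*(4 + T))*n = ((4 + T)*(4 + n))*n = n*(4 + T)*(4 + n))
d(-10, -3)*(-7 - 27) = (-10*(16 + 4*(-3) + 4*(-10) - 3*(-10)))*(-7 - 27) = -10*(16 - 12 - 40 + 30)*(-34) = -10*(-6)*(-34) = 60*(-34) = -2040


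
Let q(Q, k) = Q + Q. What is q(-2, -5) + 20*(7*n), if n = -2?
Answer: -284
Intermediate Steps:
q(Q, k) = 2*Q
q(-2, -5) + 20*(7*n) = 2*(-2) + 20*(7*(-2)) = -4 + 20*(-14) = -4 - 280 = -284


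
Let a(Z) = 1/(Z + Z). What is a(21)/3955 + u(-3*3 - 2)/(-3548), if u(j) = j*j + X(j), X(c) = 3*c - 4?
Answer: -3487423/147339570 ≈ -0.023669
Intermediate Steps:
a(Z) = 1/(2*Z)
X(c) = -4 + 3*c
u(j) = -4 + j² + 3*j (u(j) = j*j + (-4 + 3*j) = j² + (-4 + 3*j) = -4 + j² + 3*j)
a(21)/3955 + u(-3*3 - 2)/(-3548) = ((½)/21)/3955 + (-4 + (-3*3 - 2)² + 3*(-3*3 - 2))/(-3548) = ((½)*(1/21))*(1/3955) + (-4 + (-9 - 2)² + 3*(-9 - 2))*(-1/3548) = (1/42)*(1/3955) + (-4 + (-11)² + 3*(-11))*(-1/3548) = 1/166110 + (-4 + 121 - 33)*(-1/3548) = 1/166110 + 84*(-1/3548) = 1/166110 - 21/887 = -3487423/147339570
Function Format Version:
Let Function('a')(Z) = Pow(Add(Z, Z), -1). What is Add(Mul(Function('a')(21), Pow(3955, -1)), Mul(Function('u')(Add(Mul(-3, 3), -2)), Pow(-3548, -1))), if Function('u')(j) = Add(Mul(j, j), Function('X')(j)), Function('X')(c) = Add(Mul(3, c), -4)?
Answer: Rational(-3487423, 147339570) ≈ -0.023669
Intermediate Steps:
Function('a')(Z) = Mul(Rational(1, 2), Pow(Z, -1)) (Function('a')(Z) = Pow(Mul(2, Z), -1) = Mul(Rational(1, 2), Pow(Z, -1)))
Function('X')(c) = Add(-4, Mul(3, c))
Function('u')(j) = Add(-4, Pow(j, 2), Mul(3, j)) (Function('u')(j) = Add(Mul(j, j), Add(-4, Mul(3, j))) = Add(Pow(j, 2), Add(-4, Mul(3, j))) = Add(-4, Pow(j, 2), Mul(3, j)))
Add(Mul(Function('a')(21), Pow(3955, -1)), Mul(Function('u')(Add(Mul(-3, 3), -2)), Pow(-3548, -1))) = Add(Mul(Mul(Rational(1, 2), Pow(21, -1)), Pow(3955, -1)), Mul(Add(-4, Pow(Add(Mul(-3, 3), -2), 2), Mul(3, Add(Mul(-3, 3), -2))), Pow(-3548, -1))) = Add(Mul(Mul(Rational(1, 2), Rational(1, 21)), Rational(1, 3955)), Mul(Add(-4, Pow(Add(-9, -2), 2), Mul(3, Add(-9, -2))), Rational(-1, 3548))) = Add(Mul(Rational(1, 42), Rational(1, 3955)), Mul(Add(-4, Pow(-11, 2), Mul(3, -11)), Rational(-1, 3548))) = Add(Rational(1, 166110), Mul(Add(-4, 121, -33), Rational(-1, 3548))) = Add(Rational(1, 166110), Mul(84, Rational(-1, 3548))) = Add(Rational(1, 166110), Rational(-21, 887)) = Rational(-3487423, 147339570)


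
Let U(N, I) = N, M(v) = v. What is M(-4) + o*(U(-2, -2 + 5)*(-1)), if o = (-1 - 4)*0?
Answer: -4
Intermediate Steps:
o = 0 (o = -5*0 = 0)
M(-4) + o*(U(-2, -2 + 5)*(-1)) = -4 + 0*(-2*(-1)) = -4 + 0*2 = -4 + 0 = -4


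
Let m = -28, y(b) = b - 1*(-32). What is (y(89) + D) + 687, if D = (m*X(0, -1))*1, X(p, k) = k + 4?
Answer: 724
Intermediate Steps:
X(p, k) = 4 + k
y(b) = 32 + b (y(b) = b + 32 = 32 + b)
D = -84 (D = -28*(4 - 1)*1 = -28*3*1 = -84*1 = -84)
(y(89) + D) + 687 = ((32 + 89) - 84) + 687 = (121 - 84) + 687 = 37 + 687 = 724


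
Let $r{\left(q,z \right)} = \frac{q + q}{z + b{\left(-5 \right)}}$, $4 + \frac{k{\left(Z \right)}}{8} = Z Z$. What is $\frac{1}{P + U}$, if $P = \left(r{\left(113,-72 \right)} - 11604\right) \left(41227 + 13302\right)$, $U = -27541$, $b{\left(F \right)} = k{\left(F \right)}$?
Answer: $- \frac{48}{30367376959} \approx -1.5806 \cdot 10^{-9}$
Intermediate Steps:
$k{\left(Z \right)} = -32 + 8 Z^{2}$ ($k{\left(Z \right)} = -32 + 8 Z Z = -32 + 8 Z^{2}$)
$b{\left(F \right)} = -32 + 8 F^{2}$
$r{\left(q,z \right)} = \frac{2 q}{168 + z}$ ($r{\left(q,z \right)} = \frac{q + q}{z - \left(32 - 8 \left(-5\right)^{2}\right)} = \frac{2 q}{z + \left(-32 + 8 \cdot 25\right)} = \frac{2 q}{z + \left(-32 + 200\right)} = \frac{2 q}{z + 168} = \frac{2 q}{168 + z}$)
$P = - \frac{30366054991}{48}$ ($P = \left(2 \cdot 113 \frac{1}{168 - 72} - 11604\right) \left(41227 + 13302\right) = \left(2 \cdot 113 \cdot \frac{1}{96} - 11604\right) 54529 = \left(\frac{113}{48} - 11604\right) 54529 = \left(- \frac{556879}{48}\right) 54529 = - \frac{30366054991}{48} \approx -6.3263 \cdot 10^{8}$)
$\frac{1}{P + U} = \frac{1}{- \frac{30366054991}{48} - 27541} = \frac{1}{- \frac{30367376959}{48}} = - \frac{48}{30367376959}$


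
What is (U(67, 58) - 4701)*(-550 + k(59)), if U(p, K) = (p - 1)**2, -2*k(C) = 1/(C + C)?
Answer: 44781345/236 ≈ 1.8975e+5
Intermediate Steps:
k(C) = -1/(4*C) (k(C) = -1/(2*(C + C)) = -1/(2*C)/2 = -1/(4*C))
U(p, K) = (-1 + p)**2
(U(67, 58) - 4701)*(-550 + k(59)) = ((-1 + 67)**2 - 4701)*(-550 - 1/4/59) = (66**2 - 4701)*(-550 - 1/4*1/59) = (4356 - 4701)*(-550 - 1/236) = -345*(-129801/236) = 44781345/236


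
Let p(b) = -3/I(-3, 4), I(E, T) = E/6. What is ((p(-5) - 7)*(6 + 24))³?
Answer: -27000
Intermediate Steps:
I(E, T) = E/6 (I(E, T) = E*(⅙) = E/6)
p(b) = 6 (p(b) = -3/((⅙)*(-3)) = -3/(-½) = -3*(-2) = 6)
((p(-5) - 7)*(6 + 24))³ = ((6 - 7)*(6 + 24))³ = (-1*30)³ = (-30)³ = -27000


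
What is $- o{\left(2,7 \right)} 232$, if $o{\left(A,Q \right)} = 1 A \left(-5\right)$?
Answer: $2320$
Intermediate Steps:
$o{\left(A,Q \right)} = - 5 A$ ($o{\left(A,Q \right)} = A \left(-5\right) = - 5 A$)
$- o{\left(2,7 \right)} 232 = - \left(-5\right) 2 \cdot 232 = - \left(-10\right) 232 = \left(-1\right) \left(-2320\right) = 2320$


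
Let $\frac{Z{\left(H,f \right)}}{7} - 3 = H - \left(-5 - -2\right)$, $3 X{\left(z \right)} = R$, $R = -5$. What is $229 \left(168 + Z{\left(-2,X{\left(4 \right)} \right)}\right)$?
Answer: $44884$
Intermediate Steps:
$X{\left(z \right)} = - \frac{5}{3}$ ($X{\left(z \right)} = \frac{1}{3} \left(-5\right) = - \frac{5}{3}$)
$Z{\left(H,f \right)} = 42 + 7 H$ ($Z{\left(H,f \right)} = 21 + 7 \left(H - \left(-5 - -2\right)\right) = 21 + 7 \left(H - \left(-5 + 2\right)\right) = 21 + 7 \left(H - -3\right) = 21 + 7 \left(H + 3\right) = 21 + 7 \left(3 + H\right) = 21 + \left(21 + 7 H\right) = 42 + 7 H$)
$229 \left(168 + Z{\left(-2,X{\left(4 \right)} \right)}\right) = 229 \left(168 + \left(42 + 7 \left(-2\right)\right)\right) = 229 \left(168 + \left(42 - 14\right)\right) = 229 \left(168 + 28\right) = 229 \cdot 196 = 44884$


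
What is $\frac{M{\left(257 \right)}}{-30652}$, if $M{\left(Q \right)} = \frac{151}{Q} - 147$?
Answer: $\frac{9407}{1969391} \approx 0.0047766$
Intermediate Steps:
$M{\left(Q \right)} = -147 + \frac{151}{Q}$ ($M{\left(Q \right)} = \frac{151}{Q} - 147 = -147 + \frac{151}{Q}$)
$\frac{M{\left(257 \right)}}{-30652} = \frac{-147 + \frac{151}{257}}{-30652} = \left(-147 + 151 \cdot \frac{1}{257}\right) \left(- \frac{1}{30652}\right) = \left(-147 + \frac{151}{257}\right) \left(- \frac{1}{30652}\right) = \left(- \frac{37628}{257}\right) \left(- \frac{1}{30652}\right) = \frac{9407}{1969391}$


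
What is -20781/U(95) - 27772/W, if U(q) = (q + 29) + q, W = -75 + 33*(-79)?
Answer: -8275429/97893 ≈ -84.535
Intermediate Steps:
W = -2682 (W = -75 - 2607 = -2682)
U(q) = 29 + 2*q (U(q) = (29 + q) + q = 29 + 2*q)
-20781/U(95) - 27772/W = -20781/(29 + 2*95) - 27772/(-2682) = -20781/(29 + 190) - 27772*(-1/2682) = -20781/219 + 13886/1341 = -20781*1/219 + 13886/1341 = -6927/73 + 13886/1341 = -8275429/97893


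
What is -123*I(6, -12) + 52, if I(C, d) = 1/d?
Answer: 249/4 ≈ 62.250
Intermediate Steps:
-123*I(6, -12) + 52 = -123/(-12) + 52 = -123*(-1/12) + 52 = 41/4 + 52 = 249/4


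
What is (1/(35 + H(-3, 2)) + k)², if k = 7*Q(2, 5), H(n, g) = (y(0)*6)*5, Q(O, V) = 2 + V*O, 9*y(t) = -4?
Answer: 29844369/4225 ≈ 7063.8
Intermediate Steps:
y(t) = -4/9 (y(t) = (⅑)*(-4) = -4/9)
Q(O, V) = 2 + O*V
H(n, g) = -40/3 (H(n, g) = -4/9*6*5 = -8/3*5 = -40/3)
k = 84 (k = 7*(2 + 2*5) = 7*(2 + 10) = 7*12 = 84)
(1/(35 + H(-3, 2)) + k)² = (1/(35 - 40/3) + 84)² = (1/(65/3) + 84)² = (3/65 + 84)² = (5463/65)² = 29844369/4225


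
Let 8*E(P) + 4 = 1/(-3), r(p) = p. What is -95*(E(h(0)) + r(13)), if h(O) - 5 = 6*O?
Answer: -28405/24 ≈ -1183.5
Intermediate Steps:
h(O) = 5 + 6*O
E(P) = -13/24 (E(P) = -½ + (⅛)/(-3) = -½ + (⅛)*(-⅓) = -½ - 1/24 = -13/24)
-95*(E(h(0)) + r(13)) = -95*(-13/24 + 13) = -95*299/24 = -28405/24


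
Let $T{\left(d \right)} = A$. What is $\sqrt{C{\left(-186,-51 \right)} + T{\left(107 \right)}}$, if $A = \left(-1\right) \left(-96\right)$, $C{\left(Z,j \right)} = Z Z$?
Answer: $14 \sqrt{177} \approx 186.26$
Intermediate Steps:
$C{\left(Z,j \right)} = Z^{2}$
$A = 96$
$T{\left(d \right)} = 96$
$\sqrt{C{\left(-186,-51 \right)} + T{\left(107 \right)}} = \sqrt{\left(-186\right)^{2} + 96} = \sqrt{34596 + 96} = \sqrt{34692} = 14 \sqrt{177}$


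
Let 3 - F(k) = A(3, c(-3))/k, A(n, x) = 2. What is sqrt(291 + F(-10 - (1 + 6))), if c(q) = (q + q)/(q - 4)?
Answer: 50*sqrt(34)/17 ≈ 17.150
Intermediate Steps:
c(q) = 2*q/(-4 + q) (c(q) = (2*q)/(-4 + q) = 2*q/(-4 + q))
F(k) = 3 - 2/k
sqrt(291 + F(-10 - (1 + 6))) = sqrt(291 + (3 - 2/(-10 - (1 + 6)))) = sqrt(291 + (3 - 2/(-10 - 1*7))) = sqrt(291 + (3 - 2/(-10 - 7))) = sqrt(291 + (3 - 2/(-17))) = sqrt(291 + (3 - 2*(-1/17))) = sqrt(291 + (3 + 2/17)) = sqrt(291 + 53/17) = sqrt(5000/17) = 50*sqrt(34)/17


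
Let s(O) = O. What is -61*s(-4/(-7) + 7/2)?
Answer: -3477/14 ≈ -248.36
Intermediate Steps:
-61*s(-4/(-7) + 7/2) = -61*(-4/(-7) + 7/2) = -61*(-4*(-⅐) + 7*(½)) = -61*(4/7 + 7/2) = -61*57/14 = -3477/14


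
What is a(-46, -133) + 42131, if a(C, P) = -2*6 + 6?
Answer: 42125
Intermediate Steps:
a(C, P) = -6 (a(C, P) = -12 + 6 = -6)
a(-46, -133) + 42131 = -6 + 42131 = 42125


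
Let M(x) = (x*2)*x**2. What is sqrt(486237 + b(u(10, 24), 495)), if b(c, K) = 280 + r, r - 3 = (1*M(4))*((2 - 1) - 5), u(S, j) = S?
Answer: 2*sqrt(121502) ≈ 697.14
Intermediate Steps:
M(x) = 2*x**3 (M(x) = (2*x)*x**2 = 2*x**3)
r = -509 (r = 3 + (1*(2*4**3))*((2 - 1) - 5) = 3 + (1*(2*64))*(1 - 5) = 3 + (1*128)*(-4) = 3 + 128*(-4) = 3 - 512 = -509)
b(c, K) = -229 (b(c, K) = 280 - 509 = -229)
sqrt(486237 + b(u(10, 24), 495)) = sqrt(486237 - 229) = sqrt(486008) = 2*sqrt(121502)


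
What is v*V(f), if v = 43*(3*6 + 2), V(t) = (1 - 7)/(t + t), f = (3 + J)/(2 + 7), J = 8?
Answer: -23220/11 ≈ -2110.9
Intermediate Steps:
f = 11/9 (f = (3 + 8)/(2 + 7) = 11/9 ≈ 1.2222)
V(t) = -3/t (V(t) = -6*1/(2*t) = -3/t)
v = 860 (v = 43*(18 + 2) = 43*20 = 860)
v*V(f) = 860*(-3/11/9) = 860*(-3*9/11) = 860*(-27/11) = -23220/11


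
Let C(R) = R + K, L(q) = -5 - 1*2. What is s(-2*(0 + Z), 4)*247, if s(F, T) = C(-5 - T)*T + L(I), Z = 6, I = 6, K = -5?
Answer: -15561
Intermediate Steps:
L(q) = -7 (L(q) = -5 - 2 = -7)
C(R) = -5 + R (C(R) = R - 5 = -5 + R)
s(F, T) = -7 + T*(-10 - T) (s(F, T) = (-5 + (-5 - T))*T - 7 = (-10 - T)*T - 7 = T*(-10 - T) - 7 = -7 + T*(-10 - T))
s(-2*(0 + Z), 4)*247 = (-7 - 1*4*(10 + 4))*247 = (-7 - 1*4*14)*247 = (-7 - 56)*247 = -63*247 = -15561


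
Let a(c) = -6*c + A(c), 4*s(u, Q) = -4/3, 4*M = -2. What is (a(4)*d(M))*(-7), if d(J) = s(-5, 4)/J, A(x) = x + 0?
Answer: 280/3 ≈ 93.333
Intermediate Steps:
A(x) = x
M = -½ (M = (¼)*(-2) = -½ ≈ -0.50000)
s(u, Q) = -⅓ (s(u, Q) = (-4/3)/4 = (-4*⅓)/4 = (¼)*(-4/3) = -⅓)
a(c) = -5*c (a(c) = -6*c + c = -5*c)
d(J) = -1/(3*J)
(a(4)*d(M))*(-7) = ((-5*4)*(-1/(3*(-½))))*(-7) = -(-20)*(-2)/3*(-7) = -20*⅔*(-7) = -40/3*(-7) = 280/3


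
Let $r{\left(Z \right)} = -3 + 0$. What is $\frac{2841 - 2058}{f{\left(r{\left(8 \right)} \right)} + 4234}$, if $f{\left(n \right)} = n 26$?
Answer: $\frac{783}{4156} \approx 0.1884$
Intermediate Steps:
$r{\left(Z \right)} = -3$
$f{\left(n \right)} = 26 n$
$\frac{2841 - 2058}{f{\left(r{\left(8 \right)} \right)} + 4234} = \frac{2841 - 2058}{26 \left(-3\right) + 4234} = \frac{783}{-78 + 4234} = \frac{783}{4156}$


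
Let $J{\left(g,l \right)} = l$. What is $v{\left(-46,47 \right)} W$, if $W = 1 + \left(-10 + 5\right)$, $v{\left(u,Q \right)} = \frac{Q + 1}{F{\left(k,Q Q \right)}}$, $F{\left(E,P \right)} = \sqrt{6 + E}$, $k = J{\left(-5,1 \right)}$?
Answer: $- \frac{192 \sqrt{7}}{7} \approx -72.569$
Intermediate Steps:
$k = 1$
$v{\left(u,Q \right)} = \frac{\sqrt{7} \left(1 + Q\right)}{7}$ ($v{\left(u,Q \right)} = \frac{Q + 1}{\sqrt{6 + 1}} = \frac{1 + Q}{\sqrt{7}} = \left(1 + Q\right) \frac{\sqrt{7}}{7} = \frac{\sqrt{7} \left(1 + Q\right)}{7}$)
$W = -4$ ($W = 1 - 5 = -4$)
$v{\left(-46,47 \right)} W = \frac{\sqrt{7} \left(1 + 47\right)}{7} \left(-4\right) = \frac{1}{7} \sqrt{7} \cdot 48 \left(-4\right) = \frac{48 \sqrt{7}}{7} \left(-4\right) = - \frac{192 \sqrt{7}}{7}$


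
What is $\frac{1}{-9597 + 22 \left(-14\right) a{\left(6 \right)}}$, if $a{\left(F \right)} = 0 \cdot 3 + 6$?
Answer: $- \frac{1}{11445} \approx -8.7374 \cdot 10^{-5}$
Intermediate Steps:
$a{\left(F \right)} = 6$ ($a{\left(F \right)} = 0 + 6 = 6$)
$\frac{1}{-9597 + 22 \left(-14\right) a{\left(6 \right)}} = \frac{1}{-9597 + 22 \left(-14\right) 6} = \frac{1}{-9597 - 1848} = \frac{1}{-11445} = - \frac{1}{11445}$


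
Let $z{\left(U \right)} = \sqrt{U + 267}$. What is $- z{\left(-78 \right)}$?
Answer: $- 3 \sqrt{21} \approx -13.748$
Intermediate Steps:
$z{\left(U \right)} = \sqrt{267 + U}$
$- z{\left(-78 \right)} = - \sqrt{267 - 78} = - \sqrt{189} = - 3 \sqrt{21}$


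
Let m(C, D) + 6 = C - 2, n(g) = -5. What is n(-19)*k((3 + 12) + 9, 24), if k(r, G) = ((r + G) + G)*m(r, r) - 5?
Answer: -5735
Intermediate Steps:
m(C, D) = -8 + C (m(C, D) = -6 + (C - 2) = -6 + (-2 + C) = -8 + C)
k(r, G) = -5 + (-8 + r)*(r + 2*G) (k(r, G) = ((r + G) + G)*(-8 + r) - 5 = ((G + r) + G)*(-8 + r) - 5 = (r + 2*G)*(-8 + r) - 5 = (-8 + r)*(r + 2*G) - 5 = -5 + (-8 + r)*(r + 2*G))
n(-19)*k((3 + 12) + 9, 24) = -5*(-5 + ((3 + 12) + 9)*(-8 + ((3 + 12) + 9)) + 2*24*(-8 + ((3 + 12) + 9))) = -5*(-5 + (15 + 9)*(-8 + (15 + 9)) + 2*24*(-8 + (15 + 9))) = -5*(-5 + 24*(-8 + 24) + 2*24*(-8 + 24)) = -5*(-5 + 24*16 + 2*24*16) = -5*(-5 + 384 + 768) = -5*1147 = -5735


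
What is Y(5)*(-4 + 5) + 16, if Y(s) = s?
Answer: 21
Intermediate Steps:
Y(5)*(-4 + 5) + 16 = 5*(-4 + 5) + 16 = 5*1 + 16 = 5 + 16 = 21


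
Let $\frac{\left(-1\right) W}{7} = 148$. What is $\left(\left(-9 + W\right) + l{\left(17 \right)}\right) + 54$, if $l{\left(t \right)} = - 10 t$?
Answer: $-1161$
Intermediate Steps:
$W = -1036$ ($W = \left(-7\right) 148 = -1036$)
$\left(\left(-9 + W\right) + l{\left(17 \right)}\right) + 54 = \left(\left(-9 - 1036\right) - 170\right) + 54 = \left(-1045 - 170\right) + 54 = -1215 + 54 = -1161$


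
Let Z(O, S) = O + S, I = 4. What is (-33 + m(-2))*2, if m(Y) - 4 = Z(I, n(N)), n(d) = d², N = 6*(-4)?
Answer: 1102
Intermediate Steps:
N = -24
m(Y) = 584 (m(Y) = 4 + (4 + (-24)²) = 4 + (4 + 576) = 4 + 580 = 584)
(-33 + m(-2))*2 = (-33 + 584)*2 = 551*2 = 1102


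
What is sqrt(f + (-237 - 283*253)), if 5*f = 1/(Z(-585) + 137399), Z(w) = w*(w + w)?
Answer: I*sqrt(1213015115144606655)/4109245 ≈ 268.02*I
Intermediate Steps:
Z(w) = 2*w**2 (Z(w) = w*(2*w) = 2*w**2)
f = 1/4109245 (f = 1/(5*(2*(-585)**2 + 137399)) = 1/(5*(2*342225 + 137399)) = 1/(5*(684450 + 137399)) = (1/5)/821849 = (1/5)*(1/821849) = 1/4109245 ≈ 2.4335e-7)
sqrt(f + (-237 - 283*253)) = sqrt(1/4109245 + (-237 - 283*253)) = sqrt(1/4109245 + (-237 - 71599)) = sqrt(1/4109245 - 71836) = sqrt(-295191723819/4109245) = I*sqrt(1213015115144606655)/4109245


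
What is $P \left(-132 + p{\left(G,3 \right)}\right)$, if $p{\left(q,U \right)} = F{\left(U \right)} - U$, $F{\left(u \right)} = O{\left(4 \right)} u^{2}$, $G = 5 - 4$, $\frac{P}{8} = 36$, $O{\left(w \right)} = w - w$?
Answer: $-38880$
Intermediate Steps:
$O{\left(w \right)} = 0$
$P = 288$ ($P = 8 \cdot 36 = 288$)
$G = 1$ ($G = 5 - 4 = 1$)
$F{\left(u \right)} = 0$ ($F{\left(u \right)} = 0 u^{2} = 0$)
$p{\left(q,U \right)} = - U$ ($p{\left(q,U \right)} = 0 - U = - U$)
$P \left(-132 + p{\left(G,3 \right)}\right) = 288 \left(-132 - 3\right) = 288 \left(-135\right) = -38880$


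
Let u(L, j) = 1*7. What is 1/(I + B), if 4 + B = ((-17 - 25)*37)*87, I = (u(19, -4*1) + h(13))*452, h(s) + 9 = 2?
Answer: -1/135202 ≈ -7.3963e-6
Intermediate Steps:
h(s) = -7 (h(s) = -9 + 2 = -7)
u(L, j) = 7
I = 0 (I = (7 - 7)*452 = 0*452 = 0)
B = -135202 (B = -4 + ((-17 - 25)*37)*87 = -4 - 42*37*87 = -4 - 1554*87 = -4 - 135198 = -135202)
1/(I + B) = 1/(0 - 135202) = 1/(-135202) = -1/135202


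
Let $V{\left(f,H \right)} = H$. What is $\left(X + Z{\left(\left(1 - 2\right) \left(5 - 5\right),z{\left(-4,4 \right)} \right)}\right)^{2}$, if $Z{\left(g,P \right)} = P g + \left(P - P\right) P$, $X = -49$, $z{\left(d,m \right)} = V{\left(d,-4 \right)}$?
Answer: $2401$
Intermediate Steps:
$z{\left(d,m \right)} = -4$
$Z{\left(g,P \right)} = P g$ ($Z{\left(g,P \right)} = P g + 0 P = P g + 0 = P g$)
$\left(X + Z{\left(\left(1 - 2\right) \left(5 - 5\right),z{\left(-4,4 \right)} \right)}\right)^{2} = \left(-49 - 4 \left(1 - 2\right) \left(5 - 5\right)\right)^{2} = \left(-49 - 4 \left(\left(-1\right) 0\right)\right)^{2} = \left(-49 - 0\right)^{2} = \left(-49 + 0\right)^{2} = \left(-49\right)^{2} = 2401$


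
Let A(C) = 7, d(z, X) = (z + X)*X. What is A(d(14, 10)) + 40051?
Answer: 40058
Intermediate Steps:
d(z, X) = X*(X + z) (d(z, X) = (X + z)*X = X*(X + z))
A(d(14, 10)) + 40051 = 7 + 40051 = 40058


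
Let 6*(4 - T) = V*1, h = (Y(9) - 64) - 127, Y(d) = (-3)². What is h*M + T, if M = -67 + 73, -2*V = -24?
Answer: -1090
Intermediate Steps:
V = 12 (V = -½*(-24) = 12)
Y(d) = 9
h = -182 (h = (9 - 64) - 127 = -55 - 127 = -182)
T = 2 (T = 4 - 2 = 2)
M = 6
h*M + T = -182*6 + 2 = -1092 + 2 = -1090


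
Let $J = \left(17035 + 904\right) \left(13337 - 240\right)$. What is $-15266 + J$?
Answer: $234931817$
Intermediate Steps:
$J = 234947083$ ($J = 17939 \cdot 13097 = 234947083$)
$-15266 + J = -15266 + 234947083 = 234931817$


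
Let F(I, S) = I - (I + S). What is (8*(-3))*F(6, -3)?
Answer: -72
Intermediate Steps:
F(I, S) = -S (F(I, S) = I + (-I - S) = -S)
(8*(-3))*F(6, -3) = (8*(-3))*(-1*(-3)) = -24*3 = -72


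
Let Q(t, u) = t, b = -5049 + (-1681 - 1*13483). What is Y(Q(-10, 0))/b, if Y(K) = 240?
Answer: -240/20213 ≈ -0.011874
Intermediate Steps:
b = -20213 (b = -5049 + (-1681 - 13483) = -5049 - 15164 = -20213)
Y(Q(-10, 0))/b = 240/(-20213) = 240*(-1/20213) = -240/20213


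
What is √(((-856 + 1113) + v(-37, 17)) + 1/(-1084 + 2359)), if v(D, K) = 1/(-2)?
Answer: √66715854/510 ≈ 16.016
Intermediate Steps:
v(D, K) = -½
√(((-856 + 1113) + v(-37, 17)) + 1/(-1084 + 2359)) = √(((-856 + 1113) - ½) + 1/(-1084 + 2359)) = √((257 - ½) + 1/1275) = √(513/2 + 1/1275) = √(654077/2550) = √66715854/510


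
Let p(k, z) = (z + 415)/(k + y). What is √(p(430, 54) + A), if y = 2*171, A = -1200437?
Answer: I*√178860220735/386 ≈ 1095.6*I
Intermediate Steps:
y = 342
p(k, z) = (415 + z)/(342 + k) (p(k, z) = (z + 415)/(k + 342) = (415 + z)/(342 + k))
√(p(430, 54) + A) = √((415 + 54)/(342 + 430) - 1200437) = √(469/772 - 1200437) = √(-926736895/772) = I*√178860220735/386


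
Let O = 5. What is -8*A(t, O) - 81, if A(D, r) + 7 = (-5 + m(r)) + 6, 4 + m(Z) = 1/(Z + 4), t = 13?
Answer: -17/9 ≈ -1.8889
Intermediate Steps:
m(Z) = -4 + 1/(4 + Z) (m(Z) = -4 + 1/(Z + 4) = -4 + 1/(4 + Z))
A(D, r) = -6 + (-15 - 4*r)/(4 + r) (A(D, r) = -7 + ((-5 + (-15 - 4*r)/(4 + r)) + 6) = -7 + (1 + (-15 - 4*r)/(4 + r)) = -6 + (-15 - 4*r)/(4 + r))
-8*A(t, O) - 81 = -8*(-39 - 10*5)/(4 + 5) - 81 = -8*(-39 - 50)/9 - 81 = -8*(-89)/9 - 81 = -8*(-89/9) - 81 = 712/9 - 81 = -17/9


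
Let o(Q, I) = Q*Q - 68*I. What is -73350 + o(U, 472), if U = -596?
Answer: 249770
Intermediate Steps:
o(Q, I) = Q² - 68*I
-73350 + o(U, 472) = -73350 + ((-596)² - 68*472) = -73350 + (355216 - 32096) = -73350 + 323120 = 249770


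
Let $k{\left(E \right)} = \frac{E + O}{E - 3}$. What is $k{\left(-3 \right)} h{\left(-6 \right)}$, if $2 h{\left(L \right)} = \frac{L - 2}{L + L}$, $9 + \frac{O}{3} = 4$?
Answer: $1$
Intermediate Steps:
$O = -15$ ($O = -27 + 3 \cdot 4 = -27 + 12 = -15$)
$k{\left(E \right)} = \frac{-15 + E}{-3 + E}$ ($k{\left(E \right)} = \frac{E - 15}{E - 3} = \frac{-15 + E}{-3 + E}$)
$h{\left(L \right)} = \frac{-2 + L}{4 L}$ ($h{\left(L \right)} = \frac{\left(L - 2\right) \frac{1}{L + L}}{2} = \frac{\left(-2 + L\right) \frac{1}{2 L}}{2} = \frac{\frac{1}{2} \frac{1}{L} \left(-2 + L\right)}{2} = \frac{-2 + L}{4 L}$)
$k{\left(-3 \right)} h{\left(-6 \right)} = \frac{-15 - 3}{-3 - 3} \frac{-2 - 6}{4 \left(-6\right)} = \frac{1}{-6} \left(-18\right) \frac{1}{4} \left(- \frac{1}{6}\right) \left(-8\right) = \left(- \frac{1}{6}\right) \left(-18\right) \frac{1}{3} = 3 \cdot \frac{1}{3} = 1$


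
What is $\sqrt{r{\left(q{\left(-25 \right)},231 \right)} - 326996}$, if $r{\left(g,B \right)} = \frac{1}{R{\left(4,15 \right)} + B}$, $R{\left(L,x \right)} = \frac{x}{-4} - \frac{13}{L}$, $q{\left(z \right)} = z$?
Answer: $\frac{3 i \sqrt{113939938}}{56} \approx 571.84 i$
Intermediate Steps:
$R{\left(L,x \right)} = - \frac{13}{L} - \frac{x}{4}$ ($R{\left(L,x \right)} = x \left(- \frac{1}{4}\right) - \frac{13}{L} = - \frac{x}{4} - \frac{13}{L} = - \frac{13}{L} - \frac{x}{4}$)
$r{\left(g,B \right)} = \frac{1}{-7 + B}$ ($r{\left(g,B \right)} = \frac{1}{\left(- \frac{13}{4} - \frac{15}{4}\right) + B} = \frac{1}{-7 + B}$)
$\sqrt{r{\left(q{\left(-25 \right)},231 \right)} - 326996} = \sqrt{\frac{1}{-7 + 231} - 326996} = \sqrt{\frac{1}{224} - 326996} = \sqrt{- \frac{73247103}{224}} = \frac{3 i \sqrt{113939938}}{56}$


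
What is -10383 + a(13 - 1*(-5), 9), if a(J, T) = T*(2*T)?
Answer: -10221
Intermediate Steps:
a(J, T) = 2*T²
-10383 + a(13 - 1*(-5), 9) = -10383 + 2*9² = -10383 + 2*81 = -10383 + 162 = -10221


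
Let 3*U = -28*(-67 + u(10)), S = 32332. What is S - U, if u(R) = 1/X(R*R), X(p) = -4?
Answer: 95113/3 ≈ 31704.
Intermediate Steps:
u(R) = -¼ (u(R) = 1/(-4) = -¼)
U = 1883/3 (U = (-28*(-67 - ¼))/3 = (-28*(-269/4))/3 = (⅓)*1883 = 1883/3 ≈ 627.67)
S - U = 32332 - 1*1883/3 = 32332 - 1883/3 = 95113/3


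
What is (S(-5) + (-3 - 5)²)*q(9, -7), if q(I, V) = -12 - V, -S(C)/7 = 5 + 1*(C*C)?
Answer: 730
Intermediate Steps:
S(C) = -35 - 7*C² (S(C) = -7*(5 + 1*(C*C)) = -7*(5 + 1*C²) = -7*(5 + C²) = -35 - 7*C²)
(S(-5) + (-3 - 5)²)*q(9, -7) = ((-35 - 7*(-5)²) + (-3 - 5)²)*(-12 - 1*(-7)) = ((-35 - 7*25) + (-8)²)*(-12 + 7) = ((-35 - 175) + 64)*(-5) = (-210 + 64)*(-5) = -146*(-5) = 730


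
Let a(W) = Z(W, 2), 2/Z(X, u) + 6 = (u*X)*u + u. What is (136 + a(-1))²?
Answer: 294849/16 ≈ 18428.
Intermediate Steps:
Z(X, u) = 2/(-6 + u + X*u²) (Z(X, u) = 2/(-6 + ((u*X)*u + u)) = 2/(-6 + ((X*u)*u + u)) = 2/(-6 + (X*u² + u)) = 2/(-6 + (u + X*u²)) = 2/(-6 + u + X*u²))
a(W) = 2/(-4 + 4*W) (a(W) = 2/(-6 + 2 + W*2²) = 2/(-6 + 2 + W*4) = 2/(-6 + 2 + 4*W) = 2/(-4 + 4*W))
(136 + a(-1))² = (136 + 1/(2*(-1 - 1)))² = (136 + (½)/(-2))² = (136 + (½)*(-½))² = (136 - ¼)² = (543/4)² = 294849/16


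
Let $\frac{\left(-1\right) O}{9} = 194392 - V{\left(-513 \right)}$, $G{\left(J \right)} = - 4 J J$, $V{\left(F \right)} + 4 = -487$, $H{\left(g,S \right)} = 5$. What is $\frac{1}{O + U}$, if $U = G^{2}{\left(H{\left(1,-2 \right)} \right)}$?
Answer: $- \frac{1}{1743947} \approx -5.7341 \cdot 10^{-7}$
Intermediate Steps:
$V{\left(F \right)} = -491$ ($V{\left(F \right)} = -4 - 487 = -491$)
$G{\left(J \right)} = - 4 J^{2}$
$O = -1753947$ ($O = - 9 \left(194392 - -491\right) = - 9 \left(194392 + 491\right) = \left(-9\right) 194883 = -1753947$)
$U = 10000$ ($U = \left(- 4 \cdot 5^{2}\right)^{2} = \left(\left(-4\right) 25\right)^{2} = \left(-100\right)^{2} = 10000$)
$\frac{1}{O + U} = \frac{1}{-1753947 + 10000} = \frac{1}{-1743947} = - \frac{1}{1743947}$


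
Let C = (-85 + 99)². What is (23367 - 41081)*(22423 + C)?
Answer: -400672966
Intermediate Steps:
C = 196 (C = 14² = 196)
(23367 - 41081)*(22423 + C) = (23367 - 41081)*(22423 + 196) = -17714*22619 = -400672966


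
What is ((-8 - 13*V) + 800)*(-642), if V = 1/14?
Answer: -3555075/7 ≈ -5.0787e+5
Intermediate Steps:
V = 1/14 ≈ 0.071429
((-8 - 13*V) + 800)*(-642) = ((-8 - 13*1/14) + 800)*(-642) = ((-8 - 13/14) + 800)*(-642) = (-125/14 + 800)*(-642) = (11075/14)*(-642) = -3555075/7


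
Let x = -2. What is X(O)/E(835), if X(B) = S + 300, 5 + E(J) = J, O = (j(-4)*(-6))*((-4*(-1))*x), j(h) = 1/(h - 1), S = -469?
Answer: -169/830 ≈ -0.20361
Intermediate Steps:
j(h) = 1/(-1 + h)
O = -48/5 (O = (-6/(-1 - 4))*(-4*(-1)*(-2)) = (-6/(-5))*(4*(-2)) = -1/5*(-6)*(-8) = (6/5)*(-8) = -48/5 ≈ -9.6000)
E(J) = -5 + J
X(B) = -169 (X(B) = -469 + 300 = -169)
X(O)/E(835) = -169/(-5 + 835) = -169/830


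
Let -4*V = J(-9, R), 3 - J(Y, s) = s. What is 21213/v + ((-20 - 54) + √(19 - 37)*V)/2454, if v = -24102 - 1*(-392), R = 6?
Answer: -26905621/29092170 + 3*I*√2/3272 ≈ -0.92484 + 0.0012967*I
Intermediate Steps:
J(Y, s) = 3 - s
V = ¾ (V = -(3 - 1*6)/4 = -(3 - 6)/4 = -¼*(-3) = ¾ ≈ 0.75000)
v = -23710 (v = -24102 + 392 = -23710)
21213/v + ((-20 - 54) + √(19 - 37)*V)/2454 = 21213/(-23710) + ((-20 - 54) + √(19 - 37)*(¾))/2454 = 21213*(-1/23710) + (-74 + √(-18)*(¾))*(1/2454) = -21213/23710 + (-74 + (3*I*√2)*(¾))*(1/2454) = -21213/23710 + (-74 + 9*I*√2/4)*(1/2454) = -21213/23710 + (-37/1227 + 3*I*√2/3272) = -26905621/29092170 + 3*I*√2/3272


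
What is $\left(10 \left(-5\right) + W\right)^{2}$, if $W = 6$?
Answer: $1936$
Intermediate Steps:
$\left(10 \left(-5\right) + W\right)^{2} = \left(10 \left(-5\right) + 6\right)^{2} = \left(-50 + 6\right)^{2} = \left(-44\right)^{2} = 1936$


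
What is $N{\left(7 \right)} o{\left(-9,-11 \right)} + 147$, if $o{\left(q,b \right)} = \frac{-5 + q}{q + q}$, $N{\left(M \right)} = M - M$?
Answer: $147$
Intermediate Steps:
$N{\left(M \right)} = 0$
$o{\left(q,b \right)} = \frac{-5 + q}{2 q}$
$N{\left(7 \right)} o{\left(-9,-11 \right)} + 147 = 0 \frac{-5 - 9}{2 \left(-9\right)} + 147 = 0 \cdot \frac{1}{2} \left(- \frac{1}{9}\right) \left(-14\right) + 147 = 0 \cdot \frac{7}{9} + 147 = 0 + 147 = 147$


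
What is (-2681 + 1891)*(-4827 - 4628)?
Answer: 7469450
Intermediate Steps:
(-2681 + 1891)*(-4827 - 4628) = -790*(-9455) = 7469450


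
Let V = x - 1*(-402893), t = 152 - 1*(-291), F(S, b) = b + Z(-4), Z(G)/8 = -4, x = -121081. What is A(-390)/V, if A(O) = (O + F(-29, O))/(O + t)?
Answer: -203/3734009 ≈ -5.4365e-5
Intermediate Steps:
Z(G) = -32 (Z(G) = 8*(-4) = -32)
F(S, b) = -32 + b (F(S, b) = b - 32 = -32 + b)
t = 443 (t = 152 + 291 = 443)
V = 281812 (V = -121081 - 1*(-402893) = -121081 + 402893 = 281812)
A(O) = (-32 + 2*O)/(443 + O) (A(O) = (O + (-32 + O))/(O + 443) = (-32 + 2*O)/(443 + O))
A(-390)/V = (2*(-16 - 390)/(443 - 390))/281812 = (2*(-406)/53)*(1/281812) = (2*(1/53)*(-406))*(1/281812) = -812/53*1/281812 = -203/3734009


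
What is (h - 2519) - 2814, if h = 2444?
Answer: -2889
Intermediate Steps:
(h - 2519) - 2814 = (2444 - 2519) - 2814 = -75 - 2814 = -2889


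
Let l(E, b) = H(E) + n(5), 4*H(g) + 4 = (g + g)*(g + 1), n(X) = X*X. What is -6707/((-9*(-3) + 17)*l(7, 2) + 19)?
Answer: -6707/2307 ≈ -2.9072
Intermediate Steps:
n(X) = X**2
H(g) = -1 + g*(1 + g)/2 (H(g) = -1 + ((g + g)*(g + 1))/4 = -1 + ((2*g)*(1 + g))/4 = -1 + (2*g*(1 + g))/4 = -1 + g*(1 + g)/2)
l(E, b) = 24 + E/2 + E**2/2 (l(E, b) = (-1 + E/2 + E**2/2) + 5**2 = (-1 + E/2 + E**2/2) + 25 = 24 + E/2 + E**2/2)
-6707/((-9*(-3) + 17)*l(7, 2) + 19) = -6707/((-9*(-3) + 17)*(24 + (1/2)*7 + (1/2)*7**2) + 19) = -6707/((27 + 17)*(24 + 7/2 + (1/2)*49) + 19) = -6707/(44*(24 + 7/2 + 49/2) + 19) = -6707/(44*52 + 19) = -6707/(2288 + 19) = -6707/2307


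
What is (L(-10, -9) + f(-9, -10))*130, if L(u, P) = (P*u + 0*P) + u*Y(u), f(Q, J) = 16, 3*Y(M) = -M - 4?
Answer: 11180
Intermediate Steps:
Y(M) = -4/3 - M/3 (Y(M) = (-M - 4)/3 = (-4 - M)/3 = -4/3 - M/3)
L(u, P) = P*u + u*(-4/3 - u/3) (L(u, P) = (P*u + 0*P) + u*(-4/3 - u/3) = (P*u + 0) + u*(-4/3 - u/3) = P*u + u*(-4/3 - u/3))
(L(-10, -9) + f(-9, -10))*130 = ((⅓)*(-10)*(-4 - 1*(-10) + 3*(-9)) + 16)*130 = ((⅓)*(-10)*(-4 + 10 - 27) + 16)*130 = ((⅓)*(-10)*(-21) + 16)*130 = (70 + 16)*130 = 86*130 = 11180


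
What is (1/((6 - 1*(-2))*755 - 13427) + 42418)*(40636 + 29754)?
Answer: 22056126838350/7387 ≈ 2.9858e+9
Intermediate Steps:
(1/((6 - 1*(-2))*755 - 13427) + 42418)*(40636 + 29754) = (1/((6 + 2)*755 - 13427) + 42418)*70390 = (1/(8*755 - 13427) + 42418)*70390 = (1/(6040 - 13427) + 42418)*70390 = (1/(-7387) + 42418)*70390 = (-1/7387 + 42418)*70390 = (313341765/7387)*70390 = 22056126838350/7387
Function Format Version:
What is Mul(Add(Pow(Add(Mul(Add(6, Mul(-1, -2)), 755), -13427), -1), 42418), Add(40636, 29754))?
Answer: Rational(22056126838350, 7387) ≈ 2.9858e+9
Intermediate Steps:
Mul(Add(Pow(Add(Mul(Add(6, Mul(-1, -2)), 755), -13427), -1), 42418), Add(40636, 29754)) = Mul(Add(Pow(Add(Mul(Add(6, 2), 755), -13427), -1), 42418), 70390) = Mul(Add(Pow(Add(Mul(8, 755), -13427), -1), 42418), 70390) = Mul(Add(Pow(Add(6040, -13427), -1), 42418), 70390) = Mul(Add(Pow(-7387, -1), 42418), 70390) = Mul(Add(Rational(-1, 7387), 42418), 70390) = Mul(Rational(313341765, 7387), 70390) = Rational(22056126838350, 7387)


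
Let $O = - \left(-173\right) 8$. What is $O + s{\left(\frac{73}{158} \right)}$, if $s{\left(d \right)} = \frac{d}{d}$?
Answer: $1385$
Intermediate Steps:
$s{\left(d \right)} = 1$
$O = 1384$ ($O = \left(-1\right) \left(-1384\right) = 1384$)
$O + s{\left(\frac{73}{158} \right)} = 1384 + 1 = 1385$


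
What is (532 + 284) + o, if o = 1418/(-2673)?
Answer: 2179750/2673 ≈ 815.47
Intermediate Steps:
o = -1418/2673 (o = 1418*(-1/2673) = -1418/2673 ≈ -0.53049)
(532 + 284) + o = (532 + 284) - 1418/2673 = 816 - 1418/2673 = 2179750/2673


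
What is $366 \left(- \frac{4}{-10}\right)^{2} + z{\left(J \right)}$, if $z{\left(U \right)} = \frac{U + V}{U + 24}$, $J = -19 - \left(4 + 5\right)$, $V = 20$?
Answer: $\frac{1514}{25} \approx 60.56$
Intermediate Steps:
$J = -28$ ($J = -19 - 9 = -28$)
$z{\left(U \right)} = \frac{20 + U}{24 + U}$ ($z{\left(U \right)} = \frac{U + 20}{U + 24} = \frac{20 + U}{24 + U}$)
$366 \left(- \frac{4}{-10}\right)^{2} + z{\left(J \right)} = 366 \left(- \frac{4}{-10}\right)^{2} + \frac{20 - 28}{24 - 28} = 366 \left(\left(-4\right) \left(- \frac{1}{10}\right)\right)^{2} + \frac{1}{-4} \left(-8\right) = 366 \left(\frac{2}{5}\right)^{2} - -2 = 366 \cdot \frac{4}{25} + 2 = \frac{1464}{25} + 2 = \frac{1514}{25}$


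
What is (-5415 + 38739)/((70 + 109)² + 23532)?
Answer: 33324/55573 ≈ 0.59964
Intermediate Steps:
(-5415 + 38739)/((70 + 109)² + 23532) = 33324/(179² + 23532) = 33324/(32041 + 23532) = 33324/55573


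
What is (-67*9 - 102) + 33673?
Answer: 32968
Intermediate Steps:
(-67*9 - 102) + 33673 = (-603 - 102) + 33673 = -705 + 33673 = 32968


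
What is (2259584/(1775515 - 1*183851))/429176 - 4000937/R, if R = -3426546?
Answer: 21352060675485019/18286619067390498 ≈ 1.1676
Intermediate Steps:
(2259584/(1775515 - 1*183851))/429176 - 4000937/R = (2259584/(1775515 - 1*183851))/429176 - 4000937/(-3426546) = (2259584/(1775515 - 183851))*(1/429176) - 4000937*(-1/3426546) = (2259584/1591664)*(1/429176) + 4000937/3426546 = (2259584*(1/1591664))*(1/429176) + 4000937/3426546 = (141224/99479)*(1/429176) + 4000937/3426546 = 17653/5336749913 + 4000937/3426546 = 21352060675485019/18286619067390498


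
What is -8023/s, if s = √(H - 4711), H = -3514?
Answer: 8023*I*√329/1645 ≈ 88.464*I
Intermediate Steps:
s = 5*I*√329 (s = √(-3514 - 4711) = √(-8225) = 5*I*√329 ≈ 90.692*I)
-8023/s = -8023*(-I*√329/1645) = -(-8023)*I*√329/1645 = 8023*I*√329/1645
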